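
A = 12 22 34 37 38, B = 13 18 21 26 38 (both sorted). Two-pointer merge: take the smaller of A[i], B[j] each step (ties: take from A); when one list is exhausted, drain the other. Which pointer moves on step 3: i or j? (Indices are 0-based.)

[i=0,j=0] A[i]=12<=B[j]=13 take 12 → i++
[i=1,j=0] A[i]=22>B[j]=13 take 13 → j++
[i=1,j=1] A[i]=22>B[j]=18 take 18 → j++

j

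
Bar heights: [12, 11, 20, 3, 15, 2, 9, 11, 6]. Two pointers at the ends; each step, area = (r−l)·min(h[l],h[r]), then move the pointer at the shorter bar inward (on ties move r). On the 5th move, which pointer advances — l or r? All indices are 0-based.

[0,8] min(12,6)*8=48 best=48 * → r--
[0,7] min(12,11)*7=77 best=77 * → r--
[0,6] min(12,9)*6=54 best=77 → r--
[0,5] min(12,2)*5=10 best=77 → r--
[0,4] min(12,15)*4=48 best=77 → l++

l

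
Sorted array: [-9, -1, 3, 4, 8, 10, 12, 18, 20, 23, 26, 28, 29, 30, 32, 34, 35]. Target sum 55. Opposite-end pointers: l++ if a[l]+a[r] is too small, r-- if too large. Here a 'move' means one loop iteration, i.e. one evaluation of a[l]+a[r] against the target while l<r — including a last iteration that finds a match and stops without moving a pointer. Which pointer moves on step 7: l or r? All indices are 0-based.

l

[0,16] -9+35=26 <55 → l++
[1,16] -1+35=34 <55 → l++
[2,16] 3+35=38 <55 → l++
[3,16] 4+35=39 <55 → l++
[4,16] 8+35=43 <55 → l++
[5,16] 10+35=45 <55 → l++
[6,16] 12+35=47 <55 → l++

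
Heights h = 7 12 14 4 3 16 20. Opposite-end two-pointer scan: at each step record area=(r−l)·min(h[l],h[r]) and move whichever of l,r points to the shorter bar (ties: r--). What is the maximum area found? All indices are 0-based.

max area = 60

l=0 r=6: min(7,20)*6=42 best=42 *, l++
l=1 r=6: min(12,20)*5=60 best=60 *, l++
l=2 r=6: min(14,20)*4=56 best=60, l++
l=3 r=6: min(4,20)*3=12 best=60, l++
l=4 r=6: min(3,20)*2=6 best=60, l++
l=5 r=6: min(16,20)*1=16 best=60, l++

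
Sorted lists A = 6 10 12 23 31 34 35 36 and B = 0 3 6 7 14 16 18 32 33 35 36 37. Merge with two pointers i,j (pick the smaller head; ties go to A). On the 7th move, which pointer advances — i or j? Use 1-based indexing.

i

[i=1,j=1] A[i]=6>B[j]=0 take 0 → j++
[i=1,j=2] A[i]=6>B[j]=3 take 3 → j++
[i=1,j=3] A[i]=6<=B[j]=6 take 6 → i++
[i=2,j=3] A[i]=10>B[j]=6 take 6 → j++
[i=2,j=4] A[i]=10>B[j]=7 take 7 → j++
[i=2,j=5] A[i]=10<=B[j]=14 take 10 → i++
[i=3,j=5] A[i]=12<=B[j]=14 take 12 → i++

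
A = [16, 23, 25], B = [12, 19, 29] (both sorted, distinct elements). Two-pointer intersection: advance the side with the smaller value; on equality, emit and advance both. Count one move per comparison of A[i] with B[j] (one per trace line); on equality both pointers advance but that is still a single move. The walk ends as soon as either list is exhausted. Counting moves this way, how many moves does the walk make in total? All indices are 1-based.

[i=1,j=1] 16>12 → j++
[i=1,j=2] 16<19 → i++
[i=2,j=2] 23>19 → j++
[i=2,j=3] 23<29 → i++
[i=3,j=3] 25<29 → i++

5 moves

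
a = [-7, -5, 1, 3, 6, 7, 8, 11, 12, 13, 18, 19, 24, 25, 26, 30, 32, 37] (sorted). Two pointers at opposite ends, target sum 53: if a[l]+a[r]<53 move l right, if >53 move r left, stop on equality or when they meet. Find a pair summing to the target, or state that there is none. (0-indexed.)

no pair

l=0 r=17: -7+37=30 <53, l++
l=1 r=17: -5+37=32 <53, l++
l=2 r=17: 1+37=38 <53, l++
l=3 r=17: 3+37=40 <53, l++
l=4 r=17: 6+37=43 <53, l++
l=5 r=17: 7+37=44 <53, l++
l=6 r=17: 8+37=45 <53, l++
l=7 r=17: 11+37=48 <53, l++
l=8 r=17: 12+37=49 <53, l++
l=9 r=17: 13+37=50 <53, l++
l=10 r=17: 18+37=55 >53, r--
l=10 r=16: 18+32=50 <53, l++
l=11 r=16: 19+32=51 <53, l++
l=12 r=16: 24+32=56 >53, r--
l=12 r=15: 24+30=54 >53, r--
l=12 r=14: 24+26=50 <53, l++
l=13 r=14: 25+26=51 <53, l++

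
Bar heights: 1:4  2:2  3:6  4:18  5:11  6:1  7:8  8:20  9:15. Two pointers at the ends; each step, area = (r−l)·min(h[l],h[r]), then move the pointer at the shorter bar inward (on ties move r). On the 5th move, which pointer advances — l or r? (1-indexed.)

l=1 r=9: min(4,15)*8=32 best=32 *, l++
l=2 r=9: min(2,15)*7=14 best=32, l++
l=3 r=9: min(6,15)*6=36 best=36 *, l++
l=4 r=9: min(18,15)*5=75 best=75 *, r--
l=4 r=8: min(18,20)*4=72 best=75, l++

l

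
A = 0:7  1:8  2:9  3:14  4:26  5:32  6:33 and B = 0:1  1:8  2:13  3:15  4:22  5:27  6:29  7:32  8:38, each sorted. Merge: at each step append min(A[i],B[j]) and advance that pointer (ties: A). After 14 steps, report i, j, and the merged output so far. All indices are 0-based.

i=6, j=8, merged so far=[1, 7, 8, 8, 9, 13, 14, 15, 22, 26, 27, 29, 32, 32]

i=0 j=0: A[i]=7>B[j]=1 take 1, j++
i=0 j=1: A[i]=7<=B[j]=8 take 7, i++
i=1 j=1: A[i]=8<=B[j]=8 take 8, i++
i=2 j=1: A[i]=9>B[j]=8 take 8, j++
i=2 j=2: A[i]=9<=B[j]=13 take 9, i++
i=3 j=2: A[i]=14>B[j]=13 take 13, j++
i=3 j=3: A[i]=14<=B[j]=15 take 14, i++
i=4 j=3: A[i]=26>B[j]=15 take 15, j++
i=4 j=4: A[i]=26>B[j]=22 take 22, j++
i=4 j=5: A[i]=26<=B[j]=27 take 26, i++
i=5 j=5: A[i]=32>B[j]=27 take 27, j++
i=5 j=6: A[i]=32>B[j]=29 take 29, j++
i=5 j=7: A[i]=32<=B[j]=32 take 32, i++
i=6 j=7: A[i]=33>B[j]=32 take 32, j++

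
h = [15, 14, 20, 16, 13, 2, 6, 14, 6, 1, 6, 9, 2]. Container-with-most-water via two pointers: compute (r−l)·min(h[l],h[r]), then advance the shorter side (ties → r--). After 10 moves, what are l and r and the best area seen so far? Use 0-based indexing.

l=0 r=12: min(15,2)*12=24 best=24 *, r--
l=0 r=11: min(15,9)*11=99 best=99 *, r--
l=0 r=10: min(15,6)*10=60 best=99, r--
l=0 r=9: min(15,1)*9=9 best=99, r--
l=0 r=8: min(15,6)*8=48 best=99, r--
l=0 r=7: min(15,14)*7=98 best=99, r--
l=0 r=6: min(15,6)*6=36 best=99, r--
l=0 r=5: min(15,2)*5=10 best=99, r--
l=0 r=4: min(15,13)*4=52 best=99, r--
l=0 r=3: min(15,16)*3=45 best=99, l++

l=1, r=3, best area=99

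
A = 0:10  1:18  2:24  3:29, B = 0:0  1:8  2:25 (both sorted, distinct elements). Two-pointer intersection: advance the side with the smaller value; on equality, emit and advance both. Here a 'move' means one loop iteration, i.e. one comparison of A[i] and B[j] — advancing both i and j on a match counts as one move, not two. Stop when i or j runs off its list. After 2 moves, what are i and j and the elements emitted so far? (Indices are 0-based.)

[i=0,j=0] 10>0 → j++
[i=0,j=1] 10>8 → j++

i=0, j=2, emitted=[]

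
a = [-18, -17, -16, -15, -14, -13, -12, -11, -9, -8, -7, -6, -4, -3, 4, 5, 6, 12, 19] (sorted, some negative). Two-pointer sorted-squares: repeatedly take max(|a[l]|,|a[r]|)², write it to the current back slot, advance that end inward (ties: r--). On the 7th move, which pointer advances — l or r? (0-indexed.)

l=0 r=18: |-18|<=|19| out[18]=361, r--
l=0 r=17: |-18|>|12| out[17]=324, l++
l=1 r=17: |-17|>|12| out[16]=289, l++
l=2 r=17: |-16|>|12| out[15]=256, l++
l=3 r=17: |-15|>|12| out[14]=225, l++
l=4 r=17: |-14|>|12| out[13]=196, l++
l=5 r=17: |-13|>|12| out[12]=169, l++

l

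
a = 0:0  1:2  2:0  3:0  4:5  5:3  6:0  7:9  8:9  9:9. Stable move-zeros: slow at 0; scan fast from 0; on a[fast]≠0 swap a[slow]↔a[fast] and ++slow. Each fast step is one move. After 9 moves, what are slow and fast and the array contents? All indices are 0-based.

slow=0 fast=0: a[fast]=0, fast++
slow=0 fast=1: a[fast]=2≠0 swap→a[0]=2, slow++,fast++
slow=1 fast=2: a[fast]=0, fast++
slow=1 fast=3: a[fast]=0, fast++
slow=1 fast=4: a[fast]=5≠0 swap→a[1]=5, slow++,fast++
slow=2 fast=5: a[fast]=3≠0 swap→a[2]=3, slow++,fast++
slow=3 fast=6: a[fast]=0, fast++
slow=3 fast=7: a[fast]=9≠0 swap→a[3]=9, slow++,fast++
slow=4 fast=8: a[fast]=9≠0 swap→a[4]=9, slow++,fast++

slow=5, fast=9, a=[2, 5, 3, 9, 9, 0, 0, 0, 0, 9]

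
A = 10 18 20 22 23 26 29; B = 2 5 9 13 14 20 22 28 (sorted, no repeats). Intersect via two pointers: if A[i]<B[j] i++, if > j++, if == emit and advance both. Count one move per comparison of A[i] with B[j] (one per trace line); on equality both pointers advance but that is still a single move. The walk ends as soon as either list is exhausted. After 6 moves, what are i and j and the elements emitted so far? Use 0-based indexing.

i=0 j=0: 10>2, j++
i=0 j=1: 10>5, j++
i=0 j=2: 10>9, j++
i=0 j=3: 10<13, i++
i=1 j=3: 18>13, j++
i=1 j=4: 18>14, j++

i=1, j=5, emitted=[]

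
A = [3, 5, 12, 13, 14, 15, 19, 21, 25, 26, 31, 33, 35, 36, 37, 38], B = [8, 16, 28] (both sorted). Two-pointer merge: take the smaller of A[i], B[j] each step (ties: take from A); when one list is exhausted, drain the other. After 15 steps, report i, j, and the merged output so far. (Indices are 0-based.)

i=12, j=3, merged so far=[3, 5, 8, 12, 13, 14, 15, 16, 19, 21, 25, 26, 28, 31, 33]

i=0 j=0: A[i]=3<=B[j]=8 take 3, i++
i=1 j=0: A[i]=5<=B[j]=8 take 5, i++
i=2 j=0: A[i]=12>B[j]=8 take 8, j++
i=2 j=1: A[i]=12<=B[j]=16 take 12, i++
i=3 j=1: A[i]=13<=B[j]=16 take 13, i++
i=4 j=1: A[i]=14<=B[j]=16 take 14, i++
i=5 j=1: A[i]=15<=B[j]=16 take 15, i++
i=6 j=1: A[i]=19>B[j]=16 take 16, j++
i=6 j=2: A[i]=19<=B[j]=28 take 19, i++
i=7 j=2: A[i]=21<=B[j]=28 take 21, i++
i=8 j=2: A[i]=25<=B[j]=28 take 25, i++
i=9 j=2: A[i]=26<=B[j]=28 take 26, i++
i=10 j=2: A[i]=31>B[j]=28 take 28, j++
i=10 j=3: B done, take A[i]=31, i++
i=11 j=3: B done, take A[i]=33, i++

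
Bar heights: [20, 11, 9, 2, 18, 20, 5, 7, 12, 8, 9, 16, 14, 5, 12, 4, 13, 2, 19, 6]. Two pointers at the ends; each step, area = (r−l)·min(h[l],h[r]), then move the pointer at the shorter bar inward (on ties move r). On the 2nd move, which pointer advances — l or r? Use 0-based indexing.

r

l=0 r=19: min(20,6)*19=114 best=114 *, r--
l=0 r=18: min(20,19)*18=342 best=342 *, r--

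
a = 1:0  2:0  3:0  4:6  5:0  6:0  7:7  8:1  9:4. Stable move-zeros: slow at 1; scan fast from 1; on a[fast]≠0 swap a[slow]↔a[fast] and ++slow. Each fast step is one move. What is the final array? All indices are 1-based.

slow=1 fast=1: a[fast]=0, fast++
slow=1 fast=2: a[fast]=0, fast++
slow=1 fast=3: a[fast]=0, fast++
slow=1 fast=4: a[fast]=6≠0 swap→a[1]=6, slow++,fast++
slow=2 fast=5: a[fast]=0, fast++
slow=2 fast=6: a[fast]=0, fast++
slow=2 fast=7: a[fast]=7≠0 swap→a[2]=7, slow++,fast++
slow=3 fast=8: a[fast]=1≠0 swap→a[3]=1, slow++,fast++
slow=4 fast=9: a[fast]=4≠0 swap→a[4]=4, slow++,fast++

[6, 7, 1, 4, 0, 0, 0, 0, 0]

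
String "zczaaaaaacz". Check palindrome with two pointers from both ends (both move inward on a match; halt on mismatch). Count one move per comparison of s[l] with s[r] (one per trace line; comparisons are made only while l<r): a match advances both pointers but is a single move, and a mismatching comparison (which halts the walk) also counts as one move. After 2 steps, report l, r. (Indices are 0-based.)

[0,10] 'z'=='z' → l++,r--
[1,9] 'c'=='c' → l++,r--

l=2, r=8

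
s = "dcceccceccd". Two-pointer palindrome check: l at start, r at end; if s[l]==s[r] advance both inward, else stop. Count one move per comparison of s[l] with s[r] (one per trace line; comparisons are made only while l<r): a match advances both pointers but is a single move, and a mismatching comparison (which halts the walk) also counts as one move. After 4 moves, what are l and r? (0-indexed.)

[0,10] 'd'=='d' → l++,r--
[1,9] 'c'=='c' → l++,r--
[2,8] 'c'=='c' → l++,r--
[3,7] 'e'=='e' → l++,r--

l=4, r=6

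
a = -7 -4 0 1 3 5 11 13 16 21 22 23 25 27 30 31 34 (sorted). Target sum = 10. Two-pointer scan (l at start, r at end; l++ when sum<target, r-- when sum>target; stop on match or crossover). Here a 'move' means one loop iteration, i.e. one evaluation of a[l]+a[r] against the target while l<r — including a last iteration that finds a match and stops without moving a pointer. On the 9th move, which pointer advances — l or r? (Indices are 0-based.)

l

[0,16] -7+34=27 >10 → r--
[0,15] -7+31=24 >10 → r--
[0,14] -7+30=23 >10 → r--
[0,13] -7+27=20 >10 → r--
[0,12] -7+25=18 >10 → r--
[0,11] -7+23=16 >10 → r--
[0,10] -7+22=15 >10 → r--
[0,9] -7+21=14 >10 → r--
[0,8] -7+16=9 <10 → l++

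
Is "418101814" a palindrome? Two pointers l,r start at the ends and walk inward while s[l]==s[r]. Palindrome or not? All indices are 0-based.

[0,8] '4'=='4' → l++,r--
[1,7] '1'=='1' → l++,r--
[2,6] '8'=='8' → l++,r--
[3,5] '1'=='1' → l++,r--

palindrome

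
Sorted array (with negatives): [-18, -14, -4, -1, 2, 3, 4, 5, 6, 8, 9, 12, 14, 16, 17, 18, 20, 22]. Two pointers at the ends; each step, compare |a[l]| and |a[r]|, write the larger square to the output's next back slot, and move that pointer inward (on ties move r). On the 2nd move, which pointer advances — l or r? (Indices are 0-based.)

l=0 r=17: |-18|<=|22| out[17]=484, r--
l=0 r=16: |-18|<=|20| out[16]=400, r--

r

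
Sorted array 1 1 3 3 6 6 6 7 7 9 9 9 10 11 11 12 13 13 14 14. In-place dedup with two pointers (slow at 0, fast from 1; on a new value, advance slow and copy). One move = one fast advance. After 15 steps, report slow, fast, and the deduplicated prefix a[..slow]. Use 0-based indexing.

slow=0 fast=1: a[fast]=1=a[slow] dup, fast++
slow=0 fast=2: a[fast]=3≠a[slow]=1 write a[1]=3, slow++,fast++
slow=1 fast=3: a[fast]=3=a[slow] dup, fast++
slow=1 fast=4: a[fast]=6≠a[slow]=3 write a[2]=6, slow++,fast++
slow=2 fast=5: a[fast]=6=a[slow] dup, fast++
slow=2 fast=6: a[fast]=6=a[slow] dup, fast++
slow=2 fast=7: a[fast]=7≠a[slow]=6 write a[3]=7, slow++,fast++
slow=3 fast=8: a[fast]=7=a[slow] dup, fast++
slow=3 fast=9: a[fast]=9≠a[slow]=7 write a[4]=9, slow++,fast++
slow=4 fast=10: a[fast]=9=a[slow] dup, fast++
slow=4 fast=11: a[fast]=9=a[slow] dup, fast++
slow=4 fast=12: a[fast]=10≠a[slow]=9 write a[5]=10, slow++,fast++
slow=5 fast=13: a[fast]=11≠a[slow]=10 write a[6]=11, slow++,fast++
slow=6 fast=14: a[fast]=11=a[slow] dup, fast++
slow=6 fast=15: a[fast]=12≠a[slow]=11 write a[7]=12, slow++,fast++

slow=7, fast=16, prefix=[1, 3, 6, 7, 9, 10, 11, 12]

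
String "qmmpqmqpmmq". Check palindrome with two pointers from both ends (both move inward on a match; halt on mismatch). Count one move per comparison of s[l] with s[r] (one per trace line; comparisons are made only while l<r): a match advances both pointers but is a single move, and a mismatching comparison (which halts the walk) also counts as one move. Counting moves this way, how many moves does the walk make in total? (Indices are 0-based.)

[0,10] 'q'=='q' → l++,r--
[1,9] 'm'=='m' → l++,r--
[2,8] 'm'=='m' → l++,r--
[3,7] 'p'=='p' → l++,r--
[4,6] 'q'=='q' → l++,r--

5 moves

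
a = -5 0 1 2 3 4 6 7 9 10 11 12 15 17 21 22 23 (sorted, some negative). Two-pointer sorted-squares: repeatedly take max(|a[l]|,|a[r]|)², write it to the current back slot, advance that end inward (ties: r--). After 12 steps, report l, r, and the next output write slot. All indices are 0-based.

l=0 r=16: |-5|<=|23| out[16]=529, r--
l=0 r=15: |-5|<=|22| out[15]=484, r--
l=0 r=14: |-5|<=|21| out[14]=441, r--
l=0 r=13: |-5|<=|17| out[13]=289, r--
l=0 r=12: |-5|<=|15| out[12]=225, r--
l=0 r=11: |-5|<=|12| out[11]=144, r--
l=0 r=10: |-5|<=|11| out[10]=121, r--
l=0 r=9: |-5|<=|10| out[9]=100, r--
l=0 r=8: |-5|<=|9| out[8]=81, r--
l=0 r=7: |-5|<=|7| out[7]=49, r--
l=0 r=6: |-5|<=|6| out[6]=36, r--
l=0 r=5: |-5|>|4| out[5]=25, l++

l=1, r=5, next write slot=4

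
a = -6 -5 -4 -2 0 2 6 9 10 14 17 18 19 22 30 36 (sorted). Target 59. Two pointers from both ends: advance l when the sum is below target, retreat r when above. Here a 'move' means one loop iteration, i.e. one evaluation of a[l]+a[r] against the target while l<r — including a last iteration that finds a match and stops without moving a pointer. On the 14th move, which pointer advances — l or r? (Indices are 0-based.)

l

l=0 r=15: -6+36=30 <59, l++
l=1 r=15: -5+36=31 <59, l++
l=2 r=15: -4+36=32 <59, l++
l=3 r=15: -2+36=34 <59, l++
l=4 r=15: 0+36=36 <59, l++
l=5 r=15: 2+36=38 <59, l++
l=6 r=15: 6+36=42 <59, l++
l=7 r=15: 9+36=45 <59, l++
l=8 r=15: 10+36=46 <59, l++
l=9 r=15: 14+36=50 <59, l++
l=10 r=15: 17+36=53 <59, l++
l=11 r=15: 18+36=54 <59, l++
l=12 r=15: 19+36=55 <59, l++
l=13 r=15: 22+36=58 <59, l++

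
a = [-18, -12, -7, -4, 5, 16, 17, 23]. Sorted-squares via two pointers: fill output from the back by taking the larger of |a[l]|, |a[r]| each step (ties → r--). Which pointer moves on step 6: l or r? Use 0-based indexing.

l

[0,7] |-18|<=|23| out[7]=529 → r--
[0,6] |-18|>|17| out[6]=324 → l++
[1,6] |-12|<=|17| out[5]=289 → r--
[1,5] |-12|<=|16| out[4]=256 → r--
[1,4] |-12|>|5| out[3]=144 → l++
[2,4] |-7|>|5| out[2]=49 → l++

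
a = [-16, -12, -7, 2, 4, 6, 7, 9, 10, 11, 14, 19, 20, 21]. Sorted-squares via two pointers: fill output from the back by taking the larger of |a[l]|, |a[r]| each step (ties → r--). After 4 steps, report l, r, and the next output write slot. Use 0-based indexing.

l=1, r=10, next write slot=9

l=0 r=13: |-16|<=|21| out[13]=441, r--
l=0 r=12: |-16|<=|20| out[12]=400, r--
l=0 r=11: |-16|<=|19| out[11]=361, r--
l=0 r=10: |-16|>|14| out[10]=256, l++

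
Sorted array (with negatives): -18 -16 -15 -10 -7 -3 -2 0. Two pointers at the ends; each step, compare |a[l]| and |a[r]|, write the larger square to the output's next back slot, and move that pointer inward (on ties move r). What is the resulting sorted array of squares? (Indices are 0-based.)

l=0 r=7: |-18|>|0| out[7]=324, l++
l=1 r=7: |-16|>|0| out[6]=256, l++
l=2 r=7: |-15|>|0| out[5]=225, l++
l=3 r=7: |-10|>|0| out[4]=100, l++
l=4 r=7: |-7|>|0| out[3]=49, l++
l=5 r=7: |-3|>|0| out[2]=9, l++
l=6 r=7: |-2|>|0| out[1]=4, l++
l=7 r=7: |0|<=|0| out[0]=0, r--

[0, 4, 9, 49, 100, 225, 256, 324]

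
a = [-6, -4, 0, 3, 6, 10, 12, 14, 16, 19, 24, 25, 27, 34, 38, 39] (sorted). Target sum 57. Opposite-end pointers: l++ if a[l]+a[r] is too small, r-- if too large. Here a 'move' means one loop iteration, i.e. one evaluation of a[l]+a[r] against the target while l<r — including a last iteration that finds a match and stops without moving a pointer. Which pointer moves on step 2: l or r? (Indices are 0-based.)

l

l=0 r=15: -6+39=33 <57, l++
l=1 r=15: -4+39=35 <57, l++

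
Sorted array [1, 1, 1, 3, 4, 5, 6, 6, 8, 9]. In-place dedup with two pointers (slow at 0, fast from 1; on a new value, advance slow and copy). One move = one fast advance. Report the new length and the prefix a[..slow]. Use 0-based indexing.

length 7; prefix = [1, 3, 4, 5, 6, 8, 9]

(s=0,f=1) a[fast]=1=a[slow] dup → fast++
(s=0,f=2) a[fast]=1=a[slow] dup → fast++
(s=0,f=3) a[fast]=3≠a[slow]=1 write a[1]=3 → slow++,fast++
(s=1,f=4) a[fast]=4≠a[slow]=3 write a[2]=4 → slow++,fast++
(s=2,f=5) a[fast]=5≠a[slow]=4 write a[3]=5 → slow++,fast++
(s=3,f=6) a[fast]=6≠a[slow]=5 write a[4]=6 → slow++,fast++
(s=4,f=7) a[fast]=6=a[slow] dup → fast++
(s=4,f=8) a[fast]=8≠a[slow]=6 write a[5]=8 → slow++,fast++
(s=5,f=9) a[fast]=9≠a[slow]=8 write a[6]=9 → slow++,fast++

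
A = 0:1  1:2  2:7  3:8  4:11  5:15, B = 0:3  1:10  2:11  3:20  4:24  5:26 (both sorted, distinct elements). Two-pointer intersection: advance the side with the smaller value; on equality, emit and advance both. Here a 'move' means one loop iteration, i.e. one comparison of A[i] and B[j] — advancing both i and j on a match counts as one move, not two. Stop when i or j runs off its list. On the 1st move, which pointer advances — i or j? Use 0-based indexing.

i

i=0 j=0: 1<3, i++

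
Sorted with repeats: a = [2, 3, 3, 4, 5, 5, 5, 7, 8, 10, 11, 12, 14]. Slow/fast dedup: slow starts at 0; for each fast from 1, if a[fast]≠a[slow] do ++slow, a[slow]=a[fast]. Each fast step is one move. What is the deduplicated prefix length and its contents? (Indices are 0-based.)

(s=0,f=1) a[fast]=3≠a[slow]=2 write a[1]=3 → slow++,fast++
(s=1,f=2) a[fast]=3=a[slow] dup → fast++
(s=1,f=3) a[fast]=4≠a[slow]=3 write a[2]=4 → slow++,fast++
(s=2,f=4) a[fast]=5≠a[slow]=4 write a[3]=5 → slow++,fast++
(s=3,f=5) a[fast]=5=a[slow] dup → fast++
(s=3,f=6) a[fast]=5=a[slow] dup → fast++
(s=3,f=7) a[fast]=7≠a[slow]=5 write a[4]=7 → slow++,fast++
(s=4,f=8) a[fast]=8≠a[slow]=7 write a[5]=8 → slow++,fast++
(s=5,f=9) a[fast]=10≠a[slow]=8 write a[6]=10 → slow++,fast++
(s=6,f=10) a[fast]=11≠a[slow]=10 write a[7]=11 → slow++,fast++
(s=7,f=11) a[fast]=12≠a[slow]=11 write a[8]=12 → slow++,fast++
(s=8,f=12) a[fast]=14≠a[slow]=12 write a[9]=14 → slow++,fast++

length 10; prefix = [2, 3, 4, 5, 7, 8, 10, 11, 12, 14]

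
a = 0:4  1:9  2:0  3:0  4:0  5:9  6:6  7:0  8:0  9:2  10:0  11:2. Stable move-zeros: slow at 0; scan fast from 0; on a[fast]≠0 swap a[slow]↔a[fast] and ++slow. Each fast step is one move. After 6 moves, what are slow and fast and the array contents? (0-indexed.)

slow=0 fast=0: a[fast]=4≠0 swap→a[0]=4, slow++,fast++
slow=1 fast=1: a[fast]=9≠0 swap→a[1]=9, slow++,fast++
slow=2 fast=2: a[fast]=0, fast++
slow=2 fast=3: a[fast]=0, fast++
slow=2 fast=4: a[fast]=0, fast++
slow=2 fast=5: a[fast]=9≠0 swap→a[2]=9, slow++,fast++

slow=3, fast=6, a=[4, 9, 9, 0, 0, 0, 6, 0, 0, 2, 0, 2]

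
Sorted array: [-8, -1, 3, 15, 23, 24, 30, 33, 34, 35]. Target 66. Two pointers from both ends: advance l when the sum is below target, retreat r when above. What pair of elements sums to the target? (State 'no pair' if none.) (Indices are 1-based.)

no pair

l=1 r=10: -8+35=27 <66, l++
l=2 r=10: -1+35=34 <66, l++
l=3 r=10: 3+35=38 <66, l++
l=4 r=10: 15+35=50 <66, l++
l=5 r=10: 23+35=58 <66, l++
l=6 r=10: 24+35=59 <66, l++
l=7 r=10: 30+35=65 <66, l++
l=8 r=10: 33+35=68 >66, r--
l=8 r=9: 33+34=67 >66, r--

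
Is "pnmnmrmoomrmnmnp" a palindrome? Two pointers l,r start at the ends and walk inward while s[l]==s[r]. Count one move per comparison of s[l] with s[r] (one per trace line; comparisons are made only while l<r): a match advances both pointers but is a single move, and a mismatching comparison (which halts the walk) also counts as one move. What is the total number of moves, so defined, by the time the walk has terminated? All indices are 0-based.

8 moves

l=0 r=15: 'p'=='p', l++,r--
l=1 r=14: 'n'=='n', l++,r--
l=2 r=13: 'm'=='m', l++,r--
l=3 r=12: 'n'=='n', l++,r--
l=4 r=11: 'm'=='m', l++,r--
l=5 r=10: 'r'=='r', l++,r--
l=6 r=9: 'm'=='m', l++,r--
l=7 r=8: 'o'=='o', l++,r--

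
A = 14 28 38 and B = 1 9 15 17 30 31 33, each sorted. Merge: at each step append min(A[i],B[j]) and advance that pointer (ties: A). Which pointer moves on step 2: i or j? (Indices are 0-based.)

i=0 j=0: A[i]=14>B[j]=1 take 1, j++
i=0 j=1: A[i]=14>B[j]=9 take 9, j++

j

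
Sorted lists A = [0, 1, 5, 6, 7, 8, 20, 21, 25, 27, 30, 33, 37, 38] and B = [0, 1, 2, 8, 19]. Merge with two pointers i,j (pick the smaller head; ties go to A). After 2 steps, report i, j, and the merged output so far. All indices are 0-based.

i=0 j=0: A[i]=0<=B[j]=0 take 0, i++
i=1 j=0: A[i]=1>B[j]=0 take 0, j++

i=1, j=1, merged so far=[0, 0]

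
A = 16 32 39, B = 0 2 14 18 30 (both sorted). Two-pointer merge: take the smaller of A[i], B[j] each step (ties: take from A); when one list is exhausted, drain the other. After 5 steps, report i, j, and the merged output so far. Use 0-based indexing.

i=1, j=4, merged so far=[0, 2, 14, 16, 18]

i=0 j=0: A[i]=16>B[j]=0 take 0, j++
i=0 j=1: A[i]=16>B[j]=2 take 2, j++
i=0 j=2: A[i]=16>B[j]=14 take 14, j++
i=0 j=3: A[i]=16<=B[j]=18 take 16, i++
i=1 j=3: A[i]=32>B[j]=18 take 18, j++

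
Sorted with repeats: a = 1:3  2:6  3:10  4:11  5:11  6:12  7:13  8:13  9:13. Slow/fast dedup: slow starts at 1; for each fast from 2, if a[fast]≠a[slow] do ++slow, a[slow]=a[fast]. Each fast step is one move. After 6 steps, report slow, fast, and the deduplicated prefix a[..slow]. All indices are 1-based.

slow=6, fast=8, prefix=[3, 6, 10, 11, 12, 13]

slow=1 fast=2: a[fast]=6≠a[slow]=3 write a[2]=6, slow++,fast++
slow=2 fast=3: a[fast]=10≠a[slow]=6 write a[3]=10, slow++,fast++
slow=3 fast=4: a[fast]=11≠a[slow]=10 write a[4]=11, slow++,fast++
slow=4 fast=5: a[fast]=11=a[slow] dup, fast++
slow=4 fast=6: a[fast]=12≠a[slow]=11 write a[5]=12, slow++,fast++
slow=5 fast=7: a[fast]=13≠a[slow]=12 write a[6]=13, slow++,fast++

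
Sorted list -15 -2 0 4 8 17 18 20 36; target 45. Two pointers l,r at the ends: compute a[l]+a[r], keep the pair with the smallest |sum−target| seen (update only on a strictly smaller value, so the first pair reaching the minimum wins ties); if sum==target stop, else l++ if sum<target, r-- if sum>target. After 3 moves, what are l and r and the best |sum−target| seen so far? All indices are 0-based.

l=3, r=8, best |Δ|=9

[0,8] -15+36=21 d=24 * → l++
[1,8] -2+36=34 d=11 * → l++
[2,8] 0+36=36 d=9 * → l++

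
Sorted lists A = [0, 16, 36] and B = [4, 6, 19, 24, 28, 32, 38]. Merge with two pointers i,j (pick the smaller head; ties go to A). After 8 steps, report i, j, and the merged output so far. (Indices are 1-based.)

i=3, j=7, merged so far=[0, 4, 6, 16, 19, 24, 28, 32]

i=1 j=1: A[i]=0<=B[j]=4 take 0, i++
i=2 j=1: A[i]=16>B[j]=4 take 4, j++
i=2 j=2: A[i]=16>B[j]=6 take 6, j++
i=2 j=3: A[i]=16<=B[j]=19 take 16, i++
i=3 j=3: A[i]=36>B[j]=19 take 19, j++
i=3 j=4: A[i]=36>B[j]=24 take 24, j++
i=3 j=5: A[i]=36>B[j]=28 take 28, j++
i=3 j=6: A[i]=36>B[j]=32 take 32, j++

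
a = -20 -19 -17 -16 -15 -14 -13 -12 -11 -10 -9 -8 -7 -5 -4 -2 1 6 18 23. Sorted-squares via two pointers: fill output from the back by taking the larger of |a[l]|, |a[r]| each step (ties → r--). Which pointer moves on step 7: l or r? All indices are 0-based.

l

[0,19] |-20|<=|23| out[19]=529 → r--
[0,18] |-20|>|18| out[18]=400 → l++
[1,18] |-19|>|18| out[17]=361 → l++
[2,18] |-17|<=|18| out[16]=324 → r--
[2,17] |-17|>|6| out[15]=289 → l++
[3,17] |-16|>|6| out[14]=256 → l++
[4,17] |-15|>|6| out[13]=225 → l++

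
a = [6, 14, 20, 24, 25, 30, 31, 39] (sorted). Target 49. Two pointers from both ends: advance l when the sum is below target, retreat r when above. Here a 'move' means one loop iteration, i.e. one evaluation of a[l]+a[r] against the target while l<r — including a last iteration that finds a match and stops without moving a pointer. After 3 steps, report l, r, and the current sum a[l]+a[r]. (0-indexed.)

[0,7] 6+39=45 <49 → l++
[1,7] 14+39=53 >49 → r--
[1,6] 14+31=45 <49 → l++

l=2, r=6, sum=51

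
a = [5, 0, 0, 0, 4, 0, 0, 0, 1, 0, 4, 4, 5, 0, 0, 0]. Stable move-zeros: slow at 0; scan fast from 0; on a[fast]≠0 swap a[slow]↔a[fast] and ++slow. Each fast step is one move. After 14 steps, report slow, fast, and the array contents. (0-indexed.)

slow=6, fast=14, a=[5, 4, 1, 4, 4, 5, 0, 0, 0, 0, 0, 0, 0, 0, 0, 0]

(s=0,f=0) a[fast]=5≠0 swap→a[0]=5 → slow++,fast++
(s=1,f=1) a[fast]=0 → fast++
(s=1,f=2) a[fast]=0 → fast++
(s=1,f=3) a[fast]=0 → fast++
(s=1,f=4) a[fast]=4≠0 swap→a[1]=4 → slow++,fast++
(s=2,f=5) a[fast]=0 → fast++
(s=2,f=6) a[fast]=0 → fast++
(s=2,f=7) a[fast]=0 → fast++
(s=2,f=8) a[fast]=1≠0 swap→a[2]=1 → slow++,fast++
(s=3,f=9) a[fast]=0 → fast++
(s=3,f=10) a[fast]=4≠0 swap→a[3]=4 → slow++,fast++
(s=4,f=11) a[fast]=4≠0 swap→a[4]=4 → slow++,fast++
(s=5,f=12) a[fast]=5≠0 swap→a[5]=5 → slow++,fast++
(s=6,f=13) a[fast]=0 → fast++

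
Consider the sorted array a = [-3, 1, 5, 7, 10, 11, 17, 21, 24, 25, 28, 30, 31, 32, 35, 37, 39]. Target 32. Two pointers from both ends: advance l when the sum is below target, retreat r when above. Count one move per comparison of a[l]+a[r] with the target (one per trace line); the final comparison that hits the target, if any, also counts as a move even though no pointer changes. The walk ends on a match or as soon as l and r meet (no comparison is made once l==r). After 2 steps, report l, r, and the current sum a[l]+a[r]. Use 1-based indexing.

l=1, r=15, sum=32

[1,17] -3+39=36 >32 → r--
[1,16] -3+37=34 >32 → r--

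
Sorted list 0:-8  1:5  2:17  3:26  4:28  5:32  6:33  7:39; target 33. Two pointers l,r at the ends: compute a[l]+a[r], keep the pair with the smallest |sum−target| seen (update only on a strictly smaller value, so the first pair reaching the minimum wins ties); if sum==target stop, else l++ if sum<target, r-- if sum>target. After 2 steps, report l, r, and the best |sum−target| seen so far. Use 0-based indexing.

l=1, r=6, best |Δ|=2

l=0 r=7: -8+39=31 d=2 *, l++
l=1 r=7: 5+39=44 d=11, r--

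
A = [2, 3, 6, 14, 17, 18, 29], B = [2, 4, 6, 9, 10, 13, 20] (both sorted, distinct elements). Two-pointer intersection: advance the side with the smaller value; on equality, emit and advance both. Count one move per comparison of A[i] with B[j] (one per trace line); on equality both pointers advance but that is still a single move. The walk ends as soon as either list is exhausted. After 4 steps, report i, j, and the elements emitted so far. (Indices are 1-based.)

i=4, j=4, emitted=[2, 6]

[i=1,j=1] 2==2 emit → i++,j++
[i=2,j=2] 3<4 → i++
[i=3,j=2] 6>4 → j++
[i=3,j=3] 6==6 emit → i++,j++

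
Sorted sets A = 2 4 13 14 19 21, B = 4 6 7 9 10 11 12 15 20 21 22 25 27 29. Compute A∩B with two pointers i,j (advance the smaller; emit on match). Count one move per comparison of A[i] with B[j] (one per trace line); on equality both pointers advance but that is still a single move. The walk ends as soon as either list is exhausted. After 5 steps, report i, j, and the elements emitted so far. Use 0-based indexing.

i=0 j=0: 2<4, i++
i=1 j=0: 4==4 emit, i++,j++
i=2 j=1: 13>6, j++
i=2 j=2: 13>7, j++
i=2 j=3: 13>9, j++

i=2, j=4, emitted=[4]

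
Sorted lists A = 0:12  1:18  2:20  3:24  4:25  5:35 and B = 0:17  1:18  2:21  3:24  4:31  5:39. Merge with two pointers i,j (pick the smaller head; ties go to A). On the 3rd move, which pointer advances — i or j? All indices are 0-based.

i

i=0 j=0: A[i]=12<=B[j]=17 take 12, i++
i=1 j=0: A[i]=18>B[j]=17 take 17, j++
i=1 j=1: A[i]=18<=B[j]=18 take 18, i++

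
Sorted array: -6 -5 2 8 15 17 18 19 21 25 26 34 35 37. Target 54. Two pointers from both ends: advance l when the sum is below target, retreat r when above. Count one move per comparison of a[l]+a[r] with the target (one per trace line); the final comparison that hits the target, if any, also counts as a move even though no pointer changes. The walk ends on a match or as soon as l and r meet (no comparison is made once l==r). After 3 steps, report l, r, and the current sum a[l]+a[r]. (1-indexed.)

[1,14] -6+37=31 <54 → l++
[2,14] -5+37=32 <54 → l++
[3,14] 2+37=39 <54 → l++

l=4, r=14, sum=45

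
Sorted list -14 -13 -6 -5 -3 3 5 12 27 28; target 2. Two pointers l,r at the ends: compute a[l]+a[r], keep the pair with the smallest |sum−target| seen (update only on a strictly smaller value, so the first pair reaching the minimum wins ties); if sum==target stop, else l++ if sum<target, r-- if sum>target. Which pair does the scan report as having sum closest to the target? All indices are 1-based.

pair (-3, 5) with sum 2 (|Δ|=0)

l=1 r=10: -14+28=14 d=12 *, r--
l=1 r=9: -14+27=13 d=11 *, r--
l=1 r=8: -14+12=-2 d=4 *, l++
l=2 r=8: -13+12=-1 d=3 *, l++
l=3 r=8: -6+12=6 d=4, r--
l=3 r=7: -6+5=-1 d=3, l++
l=4 r=7: -5+5=0 d=2 *, l++
l=5 r=7: -3+5=2 d=0 *, stop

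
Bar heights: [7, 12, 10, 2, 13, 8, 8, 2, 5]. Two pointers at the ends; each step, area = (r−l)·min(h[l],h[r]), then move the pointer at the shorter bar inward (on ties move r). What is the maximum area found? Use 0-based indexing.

max area = 42

[0,8] min(7,5)*8=40 best=40 * → r--
[0,7] min(7,2)*7=14 best=40 → r--
[0,6] min(7,8)*6=42 best=42 * → l++
[1,6] min(12,8)*5=40 best=42 → r--
[1,5] min(12,8)*4=32 best=42 → r--
[1,4] min(12,13)*3=36 best=42 → l++
[2,4] min(10,13)*2=20 best=42 → l++
[3,4] min(2,13)*1=2 best=42 → l++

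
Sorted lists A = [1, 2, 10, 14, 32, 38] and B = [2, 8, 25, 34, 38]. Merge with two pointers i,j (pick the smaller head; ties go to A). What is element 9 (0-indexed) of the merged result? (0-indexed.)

merged[9] = 38

[i=0,j=0] A[i]=1<=B[j]=2 take 1 → i++
[i=1,j=0] A[i]=2<=B[j]=2 take 2 → i++
[i=2,j=0] A[i]=10>B[j]=2 take 2 → j++
[i=2,j=1] A[i]=10>B[j]=8 take 8 → j++
[i=2,j=2] A[i]=10<=B[j]=25 take 10 → i++
[i=3,j=2] A[i]=14<=B[j]=25 take 14 → i++
[i=4,j=2] A[i]=32>B[j]=25 take 25 → j++
[i=4,j=3] A[i]=32<=B[j]=34 take 32 → i++
[i=5,j=3] A[i]=38>B[j]=34 take 34 → j++
[i=5,j=4] A[i]=38<=B[j]=38 take 38 → i++
[i=6,j=4] A done, take B[j]=38 → j++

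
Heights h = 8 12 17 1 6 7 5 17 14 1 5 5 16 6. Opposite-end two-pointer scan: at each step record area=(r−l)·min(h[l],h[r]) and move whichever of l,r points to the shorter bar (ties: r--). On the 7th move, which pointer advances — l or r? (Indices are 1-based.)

l=1 r=14: min(8,6)*13=78 best=78 *, r--
l=1 r=13: min(8,16)*12=96 best=96 *, l++
l=2 r=13: min(12,16)*11=132 best=132 *, l++
l=3 r=13: min(17,16)*10=160 best=160 *, r--
l=3 r=12: min(17,5)*9=45 best=160, r--
l=3 r=11: min(17,5)*8=40 best=160, r--
l=3 r=10: min(17,1)*7=7 best=160, r--

r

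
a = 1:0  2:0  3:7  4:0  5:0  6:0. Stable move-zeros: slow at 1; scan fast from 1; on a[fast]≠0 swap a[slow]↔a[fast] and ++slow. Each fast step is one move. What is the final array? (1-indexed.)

slow=1 fast=1: a[fast]=0, fast++
slow=1 fast=2: a[fast]=0, fast++
slow=1 fast=3: a[fast]=7≠0 swap→a[1]=7, slow++,fast++
slow=2 fast=4: a[fast]=0, fast++
slow=2 fast=5: a[fast]=0, fast++
slow=2 fast=6: a[fast]=0, fast++

[7, 0, 0, 0, 0, 0]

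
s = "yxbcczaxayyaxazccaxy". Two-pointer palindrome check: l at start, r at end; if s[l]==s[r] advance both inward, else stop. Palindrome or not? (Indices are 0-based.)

[0,19] 'y'=='y' → l++,r--
[1,18] 'x'=='x' → l++,r--
[2,17] 'b'!='a' → stop

not a palindrome (mismatch at 2,17)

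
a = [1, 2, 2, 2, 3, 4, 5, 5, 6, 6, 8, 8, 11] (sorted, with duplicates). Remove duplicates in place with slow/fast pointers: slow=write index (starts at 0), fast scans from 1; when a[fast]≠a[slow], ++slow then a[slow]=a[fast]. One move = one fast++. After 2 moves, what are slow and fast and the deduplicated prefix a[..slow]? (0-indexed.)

slow=0 fast=1: a[fast]=2≠a[slow]=1 write a[1]=2, slow++,fast++
slow=1 fast=2: a[fast]=2=a[slow] dup, fast++

slow=1, fast=3, prefix=[1, 2]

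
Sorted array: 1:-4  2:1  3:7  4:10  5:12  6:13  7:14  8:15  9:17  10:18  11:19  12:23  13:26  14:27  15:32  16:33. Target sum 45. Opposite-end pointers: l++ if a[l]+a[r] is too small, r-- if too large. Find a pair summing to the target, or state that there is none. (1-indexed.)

[1,16] -4+33=29 <45 → l++
[2,16] 1+33=34 <45 → l++
[3,16] 7+33=40 <45 → l++
[4,16] 10+33=43 <45 → l++
[5,16] 12+33=45 → found

(12, 33)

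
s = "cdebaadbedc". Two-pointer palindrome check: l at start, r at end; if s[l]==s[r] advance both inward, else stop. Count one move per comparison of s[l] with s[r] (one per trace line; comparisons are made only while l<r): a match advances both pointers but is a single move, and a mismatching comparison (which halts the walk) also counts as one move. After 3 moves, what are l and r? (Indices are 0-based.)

[0,10] 'c'=='c' → l++,r--
[1,9] 'd'=='d' → l++,r--
[2,8] 'e'=='e' → l++,r--

l=3, r=7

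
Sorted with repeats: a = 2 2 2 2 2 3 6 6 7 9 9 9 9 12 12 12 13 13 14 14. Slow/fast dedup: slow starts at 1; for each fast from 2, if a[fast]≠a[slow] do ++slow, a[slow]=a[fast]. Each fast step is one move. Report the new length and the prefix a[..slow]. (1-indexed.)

(s=1,f=2) a[fast]=2=a[slow] dup → fast++
(s=1,f=3) a[fast]=2=a[slow] dup → fast++
(s=1,f=4) a[fast]=2=a[slow] dup → fast++
(s=1,f=5) a[fast]=2=a[slow] dup → fast++
(s=1,f=6) a[fast]=3≠a[slow]=2 write a[2]=3 → slow++,fast++
(s=2,f=7) a[fast]=6≠a[slow]=3 write a[3]=6 → slow++,fast++
(s=3,f=8) a[fast]=6=a[slow] dup → fast++
(s=3,f=9) a[fast]=7≠a[slow]=6 write a[4]=7 → slow++,fast++
(s=4,f=10) a[fast]=9≠a[slow]=7 write a[5]=9 → slow++,fast++
(s=5,f=11) a[fast]=9=a[slow] dup → fast++
(s=5,f=12) a[fast]=9=a[slow] dup → fast++
(s=5,f=13) a[fast]=9=a[slow] dup → fast++
(s=5,f=14) a[fast]=12≠a[slow]=9 write a[6]=12 → slow++,fast++
(s=6,f=15) a[fast]=12=a[slow] dup → fast++
(s=6,f=16) a[fast]=12=a[slow] dup → fast++
(s=6,f=17) a[fast]=13≠a[slow]=12 write a[7]=13 → slow++,fast++
(s=7,f=18) a[fast]=13=a[slow] dup → fast++
(s=7,f=19) a[fast]=14≠a[slow]=13 write a[8]=14 → slow++,fast++
(s=8,f=20) a[fast]=14=a[slow] dup → fast++

length 8; prefix = [2, 3, 6, 7, 9, 12, 13, 14]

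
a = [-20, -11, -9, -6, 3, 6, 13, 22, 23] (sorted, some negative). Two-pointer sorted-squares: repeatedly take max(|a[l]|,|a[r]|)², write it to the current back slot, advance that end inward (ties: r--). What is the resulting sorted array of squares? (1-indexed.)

[1,9] |-20|<=|23| out[9]=529 → r--
[1,8] |-20|<=|22| out[8]=484 → r--
[1,7] |-20|>|13| out[7]=400 → l++
[2,7] |-11|<=|13| out[6]=169 → r--
[2,6] |-11|>|6| out[5]=121 → l++
[3,6] |-9|>|6| out[4]=81 → l++
[4,6] |-6|<=|6| out[3]=36 → r--
[4,5] |-6|>|3| out[2]=36 → l++
[5,5] |3|<=|3| out[1]=9 → r--

[9, 36, 36, 81, 121, 169, 400, 484, 529]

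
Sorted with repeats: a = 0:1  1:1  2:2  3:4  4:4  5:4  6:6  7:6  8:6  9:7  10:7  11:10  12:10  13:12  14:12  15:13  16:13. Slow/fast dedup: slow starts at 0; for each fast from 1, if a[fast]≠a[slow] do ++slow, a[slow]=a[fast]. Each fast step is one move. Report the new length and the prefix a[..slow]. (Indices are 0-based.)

slow=0 fast=1: a[fast]=1=a[slow] dup, fast++
slow=0 fast=2: a[fast]=2≠a[slow]=1 write a[1]=2, slow++,fast++
slow=1 fast=3: a[fast]=4≠a[slow]=2 write a[2]=4, slow++,fast++
slow=2 fast=4: a[fast]=4=a[slow] dup, fast++
slow=2 fast=5: a[fast]=4=a[slow] dup, fast++
slow=2 fast=6: a[fast]=6≠a[slow]=4 write a[3]=6, slow++,fast++
slow=3 fast=7: a[fast]=6=a[slow] dup, fast++
slow=3 fast=8: a[fast]=6=a[slow] dup, fast++
slow=3 fast=9: a[fast]=7≠a[slow]=6 write a[4]=7, slow++,fast++
slow=4 fast=10: a[fast]=7=a[slow] dup, fast++
slow=4 fast=11: a[fast]=10≠a[slow]=7 write a[5]=10, slow++,fast++
slow=5 fast=12: a[fast]=10=a[slow] dup, fast++
slow=5 fast=13: a[fast]=12≠a[slow]=10 write a[6]=12, slow++,fast++
slow=6 fast=14: a[fast]=12=a[slow] dup, fast++
slow=6 fast=15: a[fast]=13≠a[slow]=12 write a[7]=13, slow++,fast++
slow=7 fast=16: a[fast]=13=a[slow] dup, fast++

length 8; prefix = [1, 2, 4, 6, 7, 10, 12, 13]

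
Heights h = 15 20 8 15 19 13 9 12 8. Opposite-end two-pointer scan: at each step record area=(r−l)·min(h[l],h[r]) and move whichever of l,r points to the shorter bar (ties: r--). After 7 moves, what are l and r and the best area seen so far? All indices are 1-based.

[1,9] min(15,8)*8=64 best=64 * → r--
[1,8] min(15,12)*7=84 best=84 * → r--
[1,7] min(15,9)*6=54 best=84 → r--
[1,6] min(15,13)*5=65 best=84 → r--
[1,5] min(15,19)*4=60 best=84 → l++
[2,5] min(20,19)*3=57 best=84 → r--
[2,4] min(20,15)*2=30 best=84 → r--

l=2, r=3, best area=84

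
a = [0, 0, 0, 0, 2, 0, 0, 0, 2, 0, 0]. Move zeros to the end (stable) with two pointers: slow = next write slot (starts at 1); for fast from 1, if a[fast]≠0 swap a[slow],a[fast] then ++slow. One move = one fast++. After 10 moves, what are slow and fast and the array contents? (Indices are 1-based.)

(s=1,f=1) a[fast]=0 → fast++
(s=1,f=2) a[fast]=0 → fast++
(s=1,f=3) a[fast]=0 → fast++
(s=1,f=4) a[fast]=0 → fast++
(s=1,f=5) a[fast]=2≠0 swap→a[1]=2 → slow++,fast++
(s=2,f=6) a[fast]=0 → fast++
(s=2,f=7) a[fast]=0 → fast++
(s=2,f=8) a[fast]=0 → fast++
(s=2,f=9) a[fast]=2≠0 swap→a[2]=2 → slow++,fast++
(s=3,f=10) a[fast]=0 → fast++

slow=3, fast=11, a=[2, 2, 0, 0, 0, 0, 0, 0, 0, 0, 0]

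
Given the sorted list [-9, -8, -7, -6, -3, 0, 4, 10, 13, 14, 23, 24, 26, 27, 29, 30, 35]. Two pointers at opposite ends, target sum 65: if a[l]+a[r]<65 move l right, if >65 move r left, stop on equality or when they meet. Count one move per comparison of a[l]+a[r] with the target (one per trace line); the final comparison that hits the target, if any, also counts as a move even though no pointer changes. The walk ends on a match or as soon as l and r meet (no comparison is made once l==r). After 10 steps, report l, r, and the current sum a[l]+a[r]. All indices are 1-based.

l=1 r=17: -9+35=26 <65, l++
l=2 r=17: -8+35=27 <65, l++
l=3 r=17: -7+35=28 <65, l++
l=4 r=17: -6+35=29 <65, l++
l=5 r=17: -3+35=32 <65, l++
l=6 r=17: 0+35=35 <65, l++
l=7 r=17: 4+35=39 <65, l++
l=8 r=17: 10+35=45 <65, l++
l=9 r=17: 13+35=48 <65, l++
l=10 r=17: 14+35=49 <65, l++

l=11, r=17, sum=58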